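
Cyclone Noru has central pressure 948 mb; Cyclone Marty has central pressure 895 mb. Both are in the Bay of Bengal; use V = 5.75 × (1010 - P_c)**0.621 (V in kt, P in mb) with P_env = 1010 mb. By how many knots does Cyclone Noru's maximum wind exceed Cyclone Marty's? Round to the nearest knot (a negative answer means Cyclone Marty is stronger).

-35 kt

Cyclone Noru: ΔP = 62; V ≈ 5.75 × 62^0.621 ≈ 74.60 kt.
Cyclone Marty: ΔP = 115; V ≈ 5.75 × 115^0.621 ≈ 109.49 kt.
Difference ≈ 74.60 − 109.49 = -34.89 → -35 kt.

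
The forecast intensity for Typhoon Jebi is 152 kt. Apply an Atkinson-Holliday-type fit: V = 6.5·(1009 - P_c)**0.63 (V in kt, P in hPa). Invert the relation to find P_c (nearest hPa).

ΔP = (V / 6.5)^(1/0.63) = (152/6.5)^1.587.
152/6.5 = 23.385; 23.385^1.587 ≈ 148.90 hPa.
P_c = 1009 − 148.90 = 860.10 ≈ 860 hPa.

860 hPa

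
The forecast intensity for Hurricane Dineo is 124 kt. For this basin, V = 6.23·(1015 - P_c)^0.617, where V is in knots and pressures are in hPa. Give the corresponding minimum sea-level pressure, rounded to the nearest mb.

888 mb

ΔP = (V / 6.23)^(1/0.617) = (124/6.23)^1.621.
124/6.23 = 19.904; 19.904^1.621 ≈ 127.42 mb.
P_c = 1015 − 127.42 = 887.58 ≈ 888 mb.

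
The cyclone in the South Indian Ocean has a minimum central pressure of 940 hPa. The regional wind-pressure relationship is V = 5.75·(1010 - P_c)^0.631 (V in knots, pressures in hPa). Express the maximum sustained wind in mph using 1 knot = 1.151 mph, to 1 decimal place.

96.6 mph

ΔP = 1010 − 940 = 70 hPa.
V ≈ 5.75 × 70^0.631 = 5.75 × 14.597 ≈ 83.931 kt.
83.931 × 1.151 ≈ 96.61 mph → 96.6 mph.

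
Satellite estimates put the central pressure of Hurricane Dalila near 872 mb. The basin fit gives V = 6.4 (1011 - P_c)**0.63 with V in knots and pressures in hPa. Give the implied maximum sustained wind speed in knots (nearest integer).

ΔP = 1011 − 872 = 139 mb.
139^0.63 ≈ 22.392.
V ≈ 6.4 × 22.392 ≈ 143.3 kt.

143 kt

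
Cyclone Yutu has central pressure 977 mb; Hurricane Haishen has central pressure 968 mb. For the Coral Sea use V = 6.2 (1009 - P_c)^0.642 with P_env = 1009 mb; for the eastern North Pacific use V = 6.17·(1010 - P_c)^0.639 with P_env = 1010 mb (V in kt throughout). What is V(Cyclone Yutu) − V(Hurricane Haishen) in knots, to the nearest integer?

-10 kt

Cyclone Yutu: ΔP = 32; V ≈ 6.2 × 32^0.642 ≈ 57.37 kt.
Hurricane Haishen: ΔP = 42; V ≈ 6.17 × 42^0.639 ≈ 67.23 kt.
Difference ≈ 57.37 − 67.23 = -9.86 → -10 kt.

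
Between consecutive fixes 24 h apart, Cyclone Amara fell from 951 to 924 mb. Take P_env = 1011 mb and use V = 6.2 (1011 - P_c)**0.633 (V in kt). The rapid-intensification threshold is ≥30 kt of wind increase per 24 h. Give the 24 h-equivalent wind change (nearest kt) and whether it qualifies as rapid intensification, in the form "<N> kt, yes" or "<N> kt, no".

22 kt, no

V₁: ΔP = 60, V ≈ 6.2 × 60^0.633 ≈ 82.79 kt.
V₂: ΔP = 87, V ≈ 6.2 × 87^0.633 ≈ 104.74 kt.
ΔV over 24 h = 21.95 kt → 24 h equivalent = 21.95 × 24/24 ≈ 21.95 kt.
22 kt < 30 kt ⇒ not rapid intensification.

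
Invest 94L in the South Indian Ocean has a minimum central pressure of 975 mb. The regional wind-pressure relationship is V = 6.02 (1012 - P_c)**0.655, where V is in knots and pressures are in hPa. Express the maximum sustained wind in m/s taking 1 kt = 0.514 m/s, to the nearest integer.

33 m/s

ΔP = 1012 − 975 = 37 mb.
V ≈ 6.02 × 37^0.655 = 6.02 × 10.646 ≈ 64.087 kt.
64.087 × 0.514 ≈ 32.94 m/s → 33 m/s.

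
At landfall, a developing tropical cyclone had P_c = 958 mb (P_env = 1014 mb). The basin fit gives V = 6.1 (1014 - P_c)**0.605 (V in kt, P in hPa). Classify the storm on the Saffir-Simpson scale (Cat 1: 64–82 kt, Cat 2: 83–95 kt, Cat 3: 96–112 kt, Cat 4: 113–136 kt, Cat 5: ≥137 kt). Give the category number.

1

ΔP = 1014 − 958 = 56 mb.
V ≈ 6.1 × 56^0.605 = 6.1 × 11.42 ≈ 70 kt.
70 kt falls in the Category 1 band.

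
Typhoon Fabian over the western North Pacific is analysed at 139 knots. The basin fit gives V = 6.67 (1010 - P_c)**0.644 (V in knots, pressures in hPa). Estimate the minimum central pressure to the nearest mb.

898 mb

ΔP = (V / 6.67)^(1/0.644) = (139/6.67)^1.553.
139/6.67 = 20.840; 20.840^1.553 ≈ 111.68 mb.
P_c = 1010 − 111.68 = 898.32 ≈ 898 mb.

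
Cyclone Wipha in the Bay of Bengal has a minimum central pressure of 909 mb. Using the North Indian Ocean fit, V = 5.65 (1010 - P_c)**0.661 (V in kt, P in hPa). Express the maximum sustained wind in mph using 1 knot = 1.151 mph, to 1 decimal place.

137.4 mph

ΔP = 1010 − 909 = 101 mb.
V ≈ 5.65 × 101^0.661 = 5.65 × 21.128 ≈ 119.373 kt.
119.373 × 1.151 ≈ 137.40 mph → 137.4 mph.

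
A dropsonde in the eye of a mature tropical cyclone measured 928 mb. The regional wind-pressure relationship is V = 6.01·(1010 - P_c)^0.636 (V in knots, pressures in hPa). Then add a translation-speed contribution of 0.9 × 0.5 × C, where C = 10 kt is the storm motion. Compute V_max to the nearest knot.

ΔP = 1010 − 928 = 82 mb.
82^0.636 ≈ 16.489.
V ≈ 6.01 × 16.489 ≈ 99.1 kt.
Translation term: 0.9 × 0.5 × 10 = 4.5 kt.
Corrected V ≈ 103.6 kt → 104 kt.

104 kt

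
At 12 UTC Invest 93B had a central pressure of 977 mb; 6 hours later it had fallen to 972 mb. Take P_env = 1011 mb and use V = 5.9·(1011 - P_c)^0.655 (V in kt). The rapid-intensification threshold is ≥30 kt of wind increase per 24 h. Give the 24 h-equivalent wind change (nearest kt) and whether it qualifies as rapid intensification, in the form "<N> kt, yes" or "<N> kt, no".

V₁: ΔP = 34, V ≈ 5.9 × 34^0.655 ≈ 59.43 kt.
V₂: ΔP = 39, V ≈ 5.9 × 39^0.655 ≈ 65.01 kt.
ΔV over 6 h = 5.58 kt → 24 h equivalent = 5.58 × 24/6 ≈ 22.32 kt.
22 kt < 30 kt ⇒ not rapid intensification.

22 kt, no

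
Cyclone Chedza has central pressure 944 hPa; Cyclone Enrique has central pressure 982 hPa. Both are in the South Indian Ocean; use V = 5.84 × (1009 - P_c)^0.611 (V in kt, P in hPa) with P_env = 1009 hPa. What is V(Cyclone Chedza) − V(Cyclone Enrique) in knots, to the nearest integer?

31 kt

Cyclone Chedza: ΔP = 65; V ≈ 5.84 × 65^0.611 ≈ 74.83 kt.
Cyclone Enrique: ΔP = 27; V ≈ 5.84 × 27^0.611 ≈ 43.75 kt.
Difference ≈ 74.83 − 43.75 = 31.08 → 31 kt.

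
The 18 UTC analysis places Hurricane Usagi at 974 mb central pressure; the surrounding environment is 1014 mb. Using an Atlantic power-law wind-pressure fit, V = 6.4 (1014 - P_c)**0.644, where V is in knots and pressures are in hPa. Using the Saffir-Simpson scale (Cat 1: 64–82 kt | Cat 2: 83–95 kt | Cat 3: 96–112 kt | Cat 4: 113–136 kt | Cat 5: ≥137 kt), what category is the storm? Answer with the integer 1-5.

1

ΔP = 1014 − 974 = 40 mb.
V ≈ 6.4 × 40^0.644 = 6.4 × 10.76 ≈ 69 kt.
69 kt falls in the Category 1 band.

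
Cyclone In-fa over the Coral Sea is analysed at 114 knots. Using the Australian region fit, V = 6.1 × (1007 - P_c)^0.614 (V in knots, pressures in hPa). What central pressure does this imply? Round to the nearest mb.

889 mb

ΔP = (V / 6.1)^(1/0.614) = (114/6.1)^1.629.
114/6.1 = 18.689; 18.689^1.629 ≈ 117.75 mb.
P_c = 1007 − 117.75 = 889.25 ≈ 889 mb.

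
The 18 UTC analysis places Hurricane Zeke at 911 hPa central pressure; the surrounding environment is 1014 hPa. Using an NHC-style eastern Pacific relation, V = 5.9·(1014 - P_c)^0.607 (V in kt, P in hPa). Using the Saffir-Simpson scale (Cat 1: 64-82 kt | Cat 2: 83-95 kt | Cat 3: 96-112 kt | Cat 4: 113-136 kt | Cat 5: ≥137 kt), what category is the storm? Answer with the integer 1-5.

3

ΔP = 1014 − 911 = 103 hPa.
V ≈ 5.9 × 103^0.607 = 5.9 × 16.66 ≈ 98 kt.
98 kt falls in the Category 3 band.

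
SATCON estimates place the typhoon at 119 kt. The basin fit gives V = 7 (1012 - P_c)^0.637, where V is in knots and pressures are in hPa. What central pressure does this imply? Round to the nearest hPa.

927 hPa

ΔP = (V / 7)^(1/0.637) = (119/7)^1.570.
119/7 = 17.000; 17.000^1.570 ≈ 85.43 hPa.
P_c = 1012 − 85.43 = 926.57 ≈ 927 hPa.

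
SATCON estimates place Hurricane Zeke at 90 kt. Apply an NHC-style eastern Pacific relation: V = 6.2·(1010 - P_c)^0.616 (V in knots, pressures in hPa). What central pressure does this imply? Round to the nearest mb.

933 mb

ΔP = (V / 6.2)^(1/0.616) = (90/6.2)^1.623.
90/6.2 = 14.516; 14.516^1.623 ≈ 76.93 mb.
P_c = 1010 − 76.93 = 933.07 ≈ 933 mb.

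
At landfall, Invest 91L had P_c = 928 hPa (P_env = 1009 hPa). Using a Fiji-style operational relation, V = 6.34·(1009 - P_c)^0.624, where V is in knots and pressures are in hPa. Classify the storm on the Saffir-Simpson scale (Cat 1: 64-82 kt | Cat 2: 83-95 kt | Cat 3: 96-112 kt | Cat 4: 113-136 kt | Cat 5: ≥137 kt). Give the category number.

3

ΔP = 1009 − 928 = 81 hPa.
V ≈ 6.34 × 81^0.624 = 6.34 × 15.52 ≈ 98 kt.
98 kt falls in the Category 3 band.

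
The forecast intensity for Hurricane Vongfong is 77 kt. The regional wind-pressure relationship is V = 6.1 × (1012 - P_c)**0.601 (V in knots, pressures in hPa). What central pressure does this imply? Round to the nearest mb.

ΔP = (V / 6.1)^(1/0.601) = (77/6.1)^1.664.
77/6.1 = 12.623; 12.623^1.664 ≈ 67.95 mb.
P_c = 1012 − 67.95 = 944.05 ≈ 944 mb.

944 mb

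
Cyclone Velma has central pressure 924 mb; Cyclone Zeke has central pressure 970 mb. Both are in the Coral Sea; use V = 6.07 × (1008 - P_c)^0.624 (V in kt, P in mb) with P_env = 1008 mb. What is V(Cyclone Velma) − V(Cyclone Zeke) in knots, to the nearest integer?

38 kt

Cyclone Velma: ΔP = 84; V ≈ 6.07 × 84^0.624 ≈ 96.37 kt.
Cyclone Zeke: ΔP = 38; V ≈ 6.07 × 38^0.624 ≈ 58.75 kt.
Difference ≈ 96.37 − 58.75 = 37.62 → 38 kt.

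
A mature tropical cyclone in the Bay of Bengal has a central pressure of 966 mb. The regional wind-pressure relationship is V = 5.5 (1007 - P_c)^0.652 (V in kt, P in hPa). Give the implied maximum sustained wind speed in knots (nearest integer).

62 kt

ΔP = 1007 − 966 = 41 mb.
41^0.652 ≈ 11.260.
V ≈ 5.5 × 11.260 ≈ 61.9 kt.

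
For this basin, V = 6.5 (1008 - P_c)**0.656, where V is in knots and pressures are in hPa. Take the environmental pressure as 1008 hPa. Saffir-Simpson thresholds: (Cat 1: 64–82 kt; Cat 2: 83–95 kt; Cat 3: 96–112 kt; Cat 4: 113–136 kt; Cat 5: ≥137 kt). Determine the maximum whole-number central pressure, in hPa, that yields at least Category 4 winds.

930 hPa

Category 4 begins at V = 113 kt.
Required ΔP = (113/6.5)^(1/0.656) = 17.385^1.524 ≈ 77.71 hPa.
P_c ≤ 1008 − 77.71 = 930.29, so the highest integer P_c is 930 hPa.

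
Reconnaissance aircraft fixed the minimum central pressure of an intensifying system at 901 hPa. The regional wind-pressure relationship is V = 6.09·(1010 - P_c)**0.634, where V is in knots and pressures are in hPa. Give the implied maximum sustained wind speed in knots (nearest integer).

ΔP = 1010 − 901 = 109 hPa.
109^0.634 ≈ 19.576.
V ≈ 6.09 × 19.576 ≈ 119.2 kt.

119 kt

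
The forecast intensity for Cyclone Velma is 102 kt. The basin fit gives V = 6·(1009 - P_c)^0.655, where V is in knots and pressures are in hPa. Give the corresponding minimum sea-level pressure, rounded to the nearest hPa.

ΔP = (V / 6)^(1/0.655) = (102/6)^1.527.
102/6 = 17.000; 17.000^1.527 ≈ 75.60 hPa.
P_c = 1009 − 75.60 = 933.40 ≈ 933 hPa.

933 hPa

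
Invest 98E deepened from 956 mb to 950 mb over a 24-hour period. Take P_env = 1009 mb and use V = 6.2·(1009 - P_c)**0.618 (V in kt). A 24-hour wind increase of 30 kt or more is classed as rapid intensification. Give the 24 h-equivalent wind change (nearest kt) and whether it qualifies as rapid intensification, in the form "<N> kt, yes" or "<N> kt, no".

V₁: ΔP = 53, V ≈ 6.2 × 53^0.618 ≈ 72.11 kt.
V₂: ΔP = 59, V ≈ 6.2 × 59^0.618 ≈ 77.05 kt.
ΔV over 24 h = 4.94 kt → 24 h equivalent = 4.94 × 24/24 ≈ 4.94 kt.
5 kt < 30 kt ⇒ not rapid intensification.

5 kt, no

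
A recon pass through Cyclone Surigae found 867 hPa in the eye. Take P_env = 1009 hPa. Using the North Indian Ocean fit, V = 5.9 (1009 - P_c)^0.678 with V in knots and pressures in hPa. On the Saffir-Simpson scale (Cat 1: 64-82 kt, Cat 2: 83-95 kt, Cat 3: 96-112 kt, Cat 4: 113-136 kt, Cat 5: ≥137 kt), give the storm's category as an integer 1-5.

5

ΔP = 1009 − 867 = 142 hPa.
V ≈ 5.9 × 142^0.678 = 5.9 × 28.79 ≈ 170 kt.
170 kt falls in the Category 5 band.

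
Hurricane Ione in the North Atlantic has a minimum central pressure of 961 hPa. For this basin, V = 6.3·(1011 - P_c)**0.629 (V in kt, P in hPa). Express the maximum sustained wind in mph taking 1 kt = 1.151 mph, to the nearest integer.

85 mph

ΔP = 1011 − 961 = 50 hPa.
V ≈ 6.3 × 50^0.629 = 6.3 × 11.713 ≈ 73.789 kt.
73.789 × 1.151 ≈ 84.93 mph → 85 mph.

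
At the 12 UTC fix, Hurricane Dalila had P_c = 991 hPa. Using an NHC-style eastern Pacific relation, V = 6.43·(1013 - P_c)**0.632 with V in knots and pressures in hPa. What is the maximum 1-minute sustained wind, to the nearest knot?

45 kt

ΔP = 1013 − 991 = 22 hPa.
22^0.632 ≈ 7.054.
V ≈ 6.43 × 7.054 ≈ 45.4 kt.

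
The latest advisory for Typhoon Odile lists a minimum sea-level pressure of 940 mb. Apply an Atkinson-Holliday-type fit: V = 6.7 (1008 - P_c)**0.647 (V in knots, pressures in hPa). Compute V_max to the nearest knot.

103 kt

ΔP = 1008 − 940 = 68 mb.
68^0.647 ≈ 15.333.
V ≈ 6.7 × 15.333 ≈ 102.7 kt.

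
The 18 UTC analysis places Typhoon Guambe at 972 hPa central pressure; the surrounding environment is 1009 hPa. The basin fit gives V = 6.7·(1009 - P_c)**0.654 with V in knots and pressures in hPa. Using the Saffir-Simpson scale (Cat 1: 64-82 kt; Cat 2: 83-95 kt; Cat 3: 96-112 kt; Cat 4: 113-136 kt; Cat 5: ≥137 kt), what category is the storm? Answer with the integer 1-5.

ΔP = 1009 − 972 = 37 hPa.
V ≈ 6.7 × 37^0.654 = 6.7 × 10.61 ≈ 71 kt.
71 kt falls in the Category 1 band.

1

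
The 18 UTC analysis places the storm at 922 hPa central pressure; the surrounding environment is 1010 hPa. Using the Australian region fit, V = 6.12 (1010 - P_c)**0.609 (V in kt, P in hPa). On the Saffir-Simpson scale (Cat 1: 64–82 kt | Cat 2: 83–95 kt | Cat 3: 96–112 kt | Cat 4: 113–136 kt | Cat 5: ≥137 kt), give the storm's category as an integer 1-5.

2

ΔP = 1010 − 922 = 88 hPa.
V ≈ 6.12 × 88^0.609 = 6.12 × 15.28 ≈ 94 kt.
94 kt falls in the Category 2 band.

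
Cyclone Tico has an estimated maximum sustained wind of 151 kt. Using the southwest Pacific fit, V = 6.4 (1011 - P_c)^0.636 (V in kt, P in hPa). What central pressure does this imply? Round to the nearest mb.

867 mb

ΔP = (V / 6.4)^(1/0.636) = (151/6.4)^1.572.
151/6.4 = 23.594; 23.594^1.572 ≈ 144.04 mb.
P_c = 1011 − 144.04 = 866.96 ≈ 867 mb.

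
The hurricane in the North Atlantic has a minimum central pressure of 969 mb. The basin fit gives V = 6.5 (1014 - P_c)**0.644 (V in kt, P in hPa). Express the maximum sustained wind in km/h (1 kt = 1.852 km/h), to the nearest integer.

ΔP = 1014 − 969 = 45 mb.
V ≈ 6.5 × 45^0.644 = 6.5 × 11.606 ≈ 75.437 kt.
75.437 × 1.852 ≈ 139.71 km/h → 140 km/h.

140 km/h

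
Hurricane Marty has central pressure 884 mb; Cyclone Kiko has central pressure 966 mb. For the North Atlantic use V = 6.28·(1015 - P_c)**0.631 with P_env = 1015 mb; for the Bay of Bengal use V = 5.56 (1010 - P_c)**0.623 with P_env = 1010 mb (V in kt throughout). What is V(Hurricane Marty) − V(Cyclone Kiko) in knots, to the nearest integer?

77 kt

Hurricane Marty: ΔP = 131; V ≈ 6.28 × 131^0.631 ≈ 136.13 kt.
Cyclone Kiko: ΔP = 44; V ≈ 5.56 × 44^0.623 ≈ 58.74 kt.
Difference ≈ 136.13 − 58.74 = 77.39 → 77 kt.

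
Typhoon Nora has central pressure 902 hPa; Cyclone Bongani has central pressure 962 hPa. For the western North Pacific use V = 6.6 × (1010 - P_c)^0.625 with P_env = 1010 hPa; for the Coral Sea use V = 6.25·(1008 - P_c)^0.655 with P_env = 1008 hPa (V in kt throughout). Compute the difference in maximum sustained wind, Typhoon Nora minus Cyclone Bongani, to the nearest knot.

Typhoon Nora: ΔP = 108; V ≈ 6.6 × 108^0.625 ≈ 123.15 kt.
Cyclone Bongani: ΔP = 46; V ≈ 6.25 × 46^0.655 ≈ 76.73 kt.
Difference ≈ 123.15 − 76.73 = 46.42 → 46 kt.

46 kt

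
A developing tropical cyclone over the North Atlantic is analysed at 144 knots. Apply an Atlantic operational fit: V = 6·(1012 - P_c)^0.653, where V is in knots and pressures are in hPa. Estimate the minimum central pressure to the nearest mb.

ΔP = (V / 6)^(1/0.653) = (144/6)^1.531.
144/6 = 24.000; 24.000^1.531 ≈ 129.91 mb.
P_c = 1012 − 129.91 = 882.09 ≈ 882 mb.

882 mb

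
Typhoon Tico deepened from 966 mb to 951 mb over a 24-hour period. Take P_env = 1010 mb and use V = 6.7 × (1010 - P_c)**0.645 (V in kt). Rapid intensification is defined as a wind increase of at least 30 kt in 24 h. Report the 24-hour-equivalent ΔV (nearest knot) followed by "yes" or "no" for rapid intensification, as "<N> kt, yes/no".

16 kt, no

V₁: ΔP = 44, V ≈ 6.7 × 44^0.645 ≈ 76.93 kt.
V₂: ΔP = 59, V ≈ 6.7 × 59^0.645 ≈ 92.96 kt.
ΔV over 24 h = 16.03 kt → 24 h equivalent = 16.03 × 24/24 ≈ 16.03 kt.
16 kt < 30 kt ⇒ not rapid intensification.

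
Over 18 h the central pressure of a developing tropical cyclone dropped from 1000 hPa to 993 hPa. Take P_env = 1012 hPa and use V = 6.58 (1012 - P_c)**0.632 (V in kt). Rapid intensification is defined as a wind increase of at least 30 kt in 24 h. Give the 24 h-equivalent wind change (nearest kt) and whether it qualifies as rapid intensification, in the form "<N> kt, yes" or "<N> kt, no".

V₁: ΔP = 12, V ≈ 6.58 × 12^0.632 ≈ 31.64 kt.
V₂: ΔP = 19, V ≈ 6.58 × 19^0.632 ≈ 42.31 kt.
ΔV over 18 h = 10.67 kt → 24 h equivalent = 10.67 × 24/18 ≈ 14.23 kt.
14 kt < 30 kt ⇒ not rapid intensification.

14 kt, no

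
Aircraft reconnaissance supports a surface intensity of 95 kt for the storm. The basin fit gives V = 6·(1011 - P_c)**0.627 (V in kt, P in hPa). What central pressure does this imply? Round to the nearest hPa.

929 hPa

ΔP = (V / 6)^(1/0.627) = (95/6)^1.595.
95/6 = 15.833; 15.833^1.595 ≈ 81.88 hPa.
P_c = 1011 − 81.88 = 929.12 ≈ 929 hPa.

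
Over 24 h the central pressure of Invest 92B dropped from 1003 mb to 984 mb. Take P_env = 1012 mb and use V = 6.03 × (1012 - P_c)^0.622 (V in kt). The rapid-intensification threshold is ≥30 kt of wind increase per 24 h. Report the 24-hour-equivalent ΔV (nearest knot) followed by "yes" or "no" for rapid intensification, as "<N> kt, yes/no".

24 kt, no

V₁: ΔP = 9, V ≈ 6.03 × 9^0.622 ≈ 23.65 kt.
V₂: ΔP = 28, V ≈ 6.03 × 28^0.622 ≈ 47.91 kt.
ΔV over 24 h = 24.26 kt → 24 h equivalent = 24.26 × 24/24 ≈ 24.26 kt.
24 kt < 30 kt ⇒ not rapid intensification.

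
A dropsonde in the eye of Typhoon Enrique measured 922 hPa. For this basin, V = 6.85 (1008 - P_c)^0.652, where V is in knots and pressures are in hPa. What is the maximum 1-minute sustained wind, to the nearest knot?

125 kt

ΔP = 1008 − 922 = 86 hPa.
86^0.652 ≈ 18.251.
V ≈ 6.85 × 18.251 ≈ 125.0 kt.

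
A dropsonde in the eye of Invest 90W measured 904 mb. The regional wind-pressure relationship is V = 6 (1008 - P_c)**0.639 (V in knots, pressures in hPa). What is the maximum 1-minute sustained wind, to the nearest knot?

ΔP = 1008 − 904 = 104 mb.
104^0.639 ≈ 19.448.
V ≈ 6 × 19.448 ≈ 116.7 kt.

117 kt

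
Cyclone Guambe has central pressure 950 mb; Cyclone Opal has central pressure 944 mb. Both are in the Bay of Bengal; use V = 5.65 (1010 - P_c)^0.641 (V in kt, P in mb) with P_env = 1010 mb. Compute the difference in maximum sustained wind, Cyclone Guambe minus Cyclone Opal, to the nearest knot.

Cyclone Guambe: ΔP = 60; V ≈ 5.65 × 60^0.641 ≈ 77.95 kt.
Cyclone Opal: ΔP = 66; V ≈ 5.65 × 66^0.641 ≈ 82.87 kt.
Difference ≈ 77.95 − 82.87 = -4.92 → -5 kt.

-5 kt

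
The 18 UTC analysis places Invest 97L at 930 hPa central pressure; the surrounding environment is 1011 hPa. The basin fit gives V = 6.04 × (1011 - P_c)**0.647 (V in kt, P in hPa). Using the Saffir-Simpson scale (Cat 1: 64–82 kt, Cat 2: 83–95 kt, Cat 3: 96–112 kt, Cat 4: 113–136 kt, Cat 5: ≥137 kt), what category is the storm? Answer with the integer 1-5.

ΔP = 1011 − 930 = 81 hPa.
V ≈ 6.04 × 81^0.647 = 6.04 × 17.17 ≈ 104 kt.
104 kt falls in the Category 3 band.

3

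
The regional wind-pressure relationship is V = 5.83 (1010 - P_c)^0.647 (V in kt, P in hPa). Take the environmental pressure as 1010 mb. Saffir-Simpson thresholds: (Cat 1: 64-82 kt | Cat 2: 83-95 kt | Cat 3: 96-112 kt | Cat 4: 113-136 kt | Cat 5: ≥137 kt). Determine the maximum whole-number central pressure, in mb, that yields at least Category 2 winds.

949 mb

Category 2 begins at V = 83 kt.
Required ΔP = (83/5.83)^(1/0.647) = 14.237^1.546 ≈ 60.63 mb.
P_c ≤ 1010 − 60.63 = 949.37, so the highest integer P_c is 949 mb.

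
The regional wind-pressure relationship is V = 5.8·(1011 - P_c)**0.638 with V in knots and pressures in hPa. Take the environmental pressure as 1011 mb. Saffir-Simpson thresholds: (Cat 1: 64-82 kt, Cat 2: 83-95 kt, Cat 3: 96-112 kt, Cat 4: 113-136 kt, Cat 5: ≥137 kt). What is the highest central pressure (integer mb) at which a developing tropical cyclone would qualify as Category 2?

Category 2 begins at V = 83 kt.
Required ΔP = (83/5.8)^(1/0.638) = 14.310^1.567 ≈ 64.77 mb.
P_c ≤ 1011 − 64.77 = 946.23, so the highest integer P_c is 946 mb.

946 mb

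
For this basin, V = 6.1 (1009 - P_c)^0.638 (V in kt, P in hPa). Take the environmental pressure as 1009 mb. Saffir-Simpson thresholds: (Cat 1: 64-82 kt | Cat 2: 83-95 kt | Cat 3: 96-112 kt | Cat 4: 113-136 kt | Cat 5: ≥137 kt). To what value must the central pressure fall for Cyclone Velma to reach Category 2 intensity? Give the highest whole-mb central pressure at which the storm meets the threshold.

949 mb

Category 2 begins at V = 83 kt.
Required ΔP = (83/6.1)^(1/0.638) = 13.607^1.567 ≈ 59.85 mb.
P_c ≤ 1009 − 59.85 = 949.15, so the highest integer P_c is 949 mb.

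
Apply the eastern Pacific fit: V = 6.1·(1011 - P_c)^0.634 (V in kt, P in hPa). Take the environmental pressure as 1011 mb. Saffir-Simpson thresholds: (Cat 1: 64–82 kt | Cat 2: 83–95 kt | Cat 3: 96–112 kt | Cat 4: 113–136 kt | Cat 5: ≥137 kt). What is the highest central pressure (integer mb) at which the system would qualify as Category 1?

970 mb

Category 1 begins at V = 64 kt.
Required ΔP = (64/6.1)^(1/0.634) = 10.492^1.577 ≈ 40.75 mb.
P_c ≤ 1011 − 40.75 = 970.25, so the highest integer P_c is 970 mb.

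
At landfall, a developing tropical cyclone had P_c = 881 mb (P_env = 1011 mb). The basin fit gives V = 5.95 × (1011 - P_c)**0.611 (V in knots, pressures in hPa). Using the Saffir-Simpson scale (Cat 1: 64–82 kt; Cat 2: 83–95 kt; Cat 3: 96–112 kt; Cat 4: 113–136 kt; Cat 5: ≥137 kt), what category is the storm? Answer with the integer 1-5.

4

ΔP = 1011 − 881 = 130 mb.
V ≈ 5.95 × 130^0.611 = 5.95 × 19.57 ≈ 116 kt.
116 kt falls in the Category 4 band.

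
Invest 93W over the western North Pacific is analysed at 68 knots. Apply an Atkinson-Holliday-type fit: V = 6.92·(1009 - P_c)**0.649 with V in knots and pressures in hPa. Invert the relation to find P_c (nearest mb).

ΔP = (V / 6.92)^(1/0.649) = (68/6.92)^1.541.
68/6.92 = 9.827; 9.827^1.541 ≈ 33.82 mb.
P_c = 1009 − 33.82 = 975.18 ≈ 975 mb.

975 mb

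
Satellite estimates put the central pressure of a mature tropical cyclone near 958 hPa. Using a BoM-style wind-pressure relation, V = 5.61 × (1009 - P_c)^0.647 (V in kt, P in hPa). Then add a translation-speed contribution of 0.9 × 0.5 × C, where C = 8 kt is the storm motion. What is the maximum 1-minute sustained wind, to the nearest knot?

75 kt

ΔP = 1009 − 958 = 51 hPa.
51^0.647 ≈ 12.729.
V ≈ 5.61 × 12.729 ≈ 71.4 kt.
Translation term: 0.9 × 0.5 × 8 = 3.6 kt.
Corrected V ≈ 75 kt → 75 kt.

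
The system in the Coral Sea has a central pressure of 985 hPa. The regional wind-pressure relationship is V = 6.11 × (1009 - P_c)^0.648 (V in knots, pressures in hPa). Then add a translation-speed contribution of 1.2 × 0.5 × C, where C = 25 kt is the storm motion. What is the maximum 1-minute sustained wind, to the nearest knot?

ΔP = 1009 − 985 = 24 hPa.
24^0.648 ≈ 7.841.
V ≈ 6.11 × 7.841 ≈ 47.9 kt.
Translation term: 1.2 × 0.5 × 25 = 15 kt.
Corrected V ≈ 62.9 kt → 63 kt.

63 kt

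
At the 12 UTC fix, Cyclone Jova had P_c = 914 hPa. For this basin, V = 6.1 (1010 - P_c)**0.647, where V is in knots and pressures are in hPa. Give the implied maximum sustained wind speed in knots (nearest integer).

ΔP = 1010 − 914 = 96 hPa.
96^0.647 ≈ 19.166.
V ≈ 6.1 × 19.166 ≈ 116.9 kt.

117 kt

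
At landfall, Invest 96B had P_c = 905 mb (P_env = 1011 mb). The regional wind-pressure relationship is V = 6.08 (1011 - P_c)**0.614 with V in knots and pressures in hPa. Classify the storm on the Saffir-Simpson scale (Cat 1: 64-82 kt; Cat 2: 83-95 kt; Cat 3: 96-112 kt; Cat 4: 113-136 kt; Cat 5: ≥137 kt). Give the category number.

3

ΔP = 1011 − 905 = 106 mb.
V ≈ 6.08 × 106^0.614 = 6.08 × 17.52 ≈ 107 kt.
107 kt falls in the Category 3 band.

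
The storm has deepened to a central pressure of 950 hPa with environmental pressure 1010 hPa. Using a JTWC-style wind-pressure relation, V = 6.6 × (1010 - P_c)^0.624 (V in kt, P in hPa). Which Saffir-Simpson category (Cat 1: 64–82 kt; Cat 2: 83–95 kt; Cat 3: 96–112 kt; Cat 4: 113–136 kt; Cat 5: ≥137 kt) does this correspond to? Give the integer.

2

ΔP = 1010 − 950 = 60 hPa.
V ≈ 6.6 × 60^0.624 = 6.6 × 12.87 ≈ 85 kt.
85 kt falls in the Category 2 band.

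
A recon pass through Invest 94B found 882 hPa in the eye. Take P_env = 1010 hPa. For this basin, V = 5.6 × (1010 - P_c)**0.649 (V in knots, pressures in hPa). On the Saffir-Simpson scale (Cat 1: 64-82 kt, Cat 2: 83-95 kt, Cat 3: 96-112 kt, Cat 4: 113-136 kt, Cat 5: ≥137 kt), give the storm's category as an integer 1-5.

4

ΔP = 1010 − 882 = 128 hPa.
V ≈ 5.6 × 128^0.649 = 5.6 × 23.31 ≈ 131 kt.
131 kt falls in the Category 4 band.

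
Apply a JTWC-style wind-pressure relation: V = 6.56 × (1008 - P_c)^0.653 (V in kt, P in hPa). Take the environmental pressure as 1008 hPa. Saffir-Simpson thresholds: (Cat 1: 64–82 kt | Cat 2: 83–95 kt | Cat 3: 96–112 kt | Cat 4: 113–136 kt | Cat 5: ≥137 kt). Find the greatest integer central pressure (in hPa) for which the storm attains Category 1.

975 hPa

Category 1 begins at V = 64 kt.
Required ΔP = (64/6.56)^(1/0.653) = 9.756^1.531 ≈ 32.73 hPa.
P_c ≤ 1008 − 32.73 = 975.27, so the highest integer P_c is 975 hPa.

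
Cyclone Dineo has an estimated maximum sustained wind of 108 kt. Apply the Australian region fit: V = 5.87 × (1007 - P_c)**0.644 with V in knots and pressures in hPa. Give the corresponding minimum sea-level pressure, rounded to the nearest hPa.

ΔP = (V / 5.87)^(1/0.644) = (108/5.87)^1.553.
108/5.87 = 18.399; 18.399^1.553 ≈ 92.03 hPa.
P_c = 1007 − 92.03 = 914.97 ≈ 915 hPa.

915 hPa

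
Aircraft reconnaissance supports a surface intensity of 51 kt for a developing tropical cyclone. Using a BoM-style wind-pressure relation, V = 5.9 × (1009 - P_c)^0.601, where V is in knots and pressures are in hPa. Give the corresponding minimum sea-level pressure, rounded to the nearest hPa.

973 hPa

ΔP = (V / 5.9)^(1/0.601) = (51/5.9)^1.664.
51/5.9 = 8.644; 8.644^1.664 ≈ 36.19 hPa.
P_c = 1009 − 36.19 = 972.81 ≈ 973 hPa.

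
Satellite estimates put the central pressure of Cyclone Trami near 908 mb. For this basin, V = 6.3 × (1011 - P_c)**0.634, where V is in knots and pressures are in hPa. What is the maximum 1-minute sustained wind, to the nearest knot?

119 kt

ΔP = 1011 − 908 = 103 mb.
103^0.634 ≈ 18.886.
V ≈ 6.3 × 18.886 ≈ 119.0 kt.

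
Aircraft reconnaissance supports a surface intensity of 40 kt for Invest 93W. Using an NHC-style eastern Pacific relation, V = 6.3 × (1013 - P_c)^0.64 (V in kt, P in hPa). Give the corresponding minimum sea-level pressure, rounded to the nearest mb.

ΔP = (V / 6.3)^(1/0.64) = (40/6.3)^1.562.
40/6.3 = 6.349; 6.349^1.562 ≈ 17.96 mb.
P_c = 1013 − 17.96 = 995.04 ≈ 995 mb.

995 mb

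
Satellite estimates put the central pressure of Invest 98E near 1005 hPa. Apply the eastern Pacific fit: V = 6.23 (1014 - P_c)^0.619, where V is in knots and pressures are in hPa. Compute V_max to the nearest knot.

24 kt

ΔP = 1014 − 1005 = 9 hPa.
9^0.619 ≈ 3.897.
V ≈ 6.23 × 3.897 ≈ 24.3 kt.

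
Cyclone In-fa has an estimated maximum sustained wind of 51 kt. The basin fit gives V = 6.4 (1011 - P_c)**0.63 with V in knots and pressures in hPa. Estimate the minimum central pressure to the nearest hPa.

984 hPa

ΔP = (V / 6.4)^(1/0.63) = (51/6.4)^1.587.
51/6.4 = 7.969; 7.969^1.587 ≈ 26.96 hPa.
P_c = 1011 − 26.96 = 984.04 ≈ 984 hPa.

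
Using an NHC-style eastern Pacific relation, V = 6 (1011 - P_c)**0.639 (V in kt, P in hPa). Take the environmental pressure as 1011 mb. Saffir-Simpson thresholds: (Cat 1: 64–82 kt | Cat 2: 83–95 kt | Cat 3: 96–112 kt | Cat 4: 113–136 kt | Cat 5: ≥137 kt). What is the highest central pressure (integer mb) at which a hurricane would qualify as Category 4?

912 mb

Category 4 begins at V = 113 kt.
Required ΔP = (113/6)^(1/0.639) = 18.833^1.565 ≈ 98.90 mb.
P_c ≤ 1011 − 98.90 = 912.10, so the highest integer P_c is 912 mb.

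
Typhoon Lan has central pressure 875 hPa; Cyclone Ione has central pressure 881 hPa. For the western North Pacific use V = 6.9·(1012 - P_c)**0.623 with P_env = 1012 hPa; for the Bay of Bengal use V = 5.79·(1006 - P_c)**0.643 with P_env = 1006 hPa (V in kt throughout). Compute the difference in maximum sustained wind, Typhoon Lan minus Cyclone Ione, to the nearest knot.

Typhoon Lan: ΔP = 137; V ≈ 6.9 × 137^0.623 ≈ 147.92 kt.
Cyclone Ione: ΔP = 125; V ≈ 5.79 × 125^0.643 ≈ 129.12 kt.
Difference ≈ 147.92 − 129.12 = 18.80 → 19 kt.

19 kt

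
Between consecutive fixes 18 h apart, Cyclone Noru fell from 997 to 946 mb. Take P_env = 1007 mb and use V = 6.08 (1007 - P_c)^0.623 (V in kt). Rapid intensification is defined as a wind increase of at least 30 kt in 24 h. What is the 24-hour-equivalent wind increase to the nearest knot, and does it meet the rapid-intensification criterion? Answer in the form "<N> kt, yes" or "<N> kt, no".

V₁: ΔP = 10, V ≈ 6.08 × 10^0.623 ≈ 25.52 kt.
V₂: ΔP = 61, V ≈ 6.08 × 61^0.623 ≈ 78.73 kt.
ΔV over 18 h = 53.21 kt → 24 h equivalent = 53.21 × 24/18 ≈ 70.95 kt.
71 kt ≥ 30 kt ⇒ rapid intensification.

71 kt, yes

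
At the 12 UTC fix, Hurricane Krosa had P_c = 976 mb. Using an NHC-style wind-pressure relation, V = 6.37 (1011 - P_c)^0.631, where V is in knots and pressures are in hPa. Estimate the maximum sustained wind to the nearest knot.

ΔP = 1011 − 976 = 35 mb.
35^0.631 ≈ 9.426.
V ≈ 6.37 × 9.426 ≈ 60.0 kt.

60 kt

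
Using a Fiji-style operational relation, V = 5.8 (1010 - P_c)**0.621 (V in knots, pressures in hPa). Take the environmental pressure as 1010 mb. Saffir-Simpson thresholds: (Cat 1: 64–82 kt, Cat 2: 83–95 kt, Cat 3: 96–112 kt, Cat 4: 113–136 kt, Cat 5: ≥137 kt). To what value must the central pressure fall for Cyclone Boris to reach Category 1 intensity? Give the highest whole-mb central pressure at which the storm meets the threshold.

962 mb

Category 1 begins at V = 64 kt.
Required ΔP = (64/5.8)^(1/0.621) = 11.034^1.610 ≈ 47.77 mb.
P_c ≤ 1010 − 47.77 = 962.23, so the highest integer P_c is 962 mb.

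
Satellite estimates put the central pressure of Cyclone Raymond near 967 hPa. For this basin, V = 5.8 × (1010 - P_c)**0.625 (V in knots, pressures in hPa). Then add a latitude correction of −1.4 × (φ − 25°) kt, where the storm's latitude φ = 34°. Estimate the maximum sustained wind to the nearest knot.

ΔP = 1010 − 967 = 43 hPa.
43^0.625 ≈ 10.493.
V ≈ 5.8 × 10.493 ≈ 60.9 kt.
Latitude correction: −1.4 × (34 − 25) = -12.6 kt.
Corrected V ≈ 48.3 kt → 48 kt.

48 kt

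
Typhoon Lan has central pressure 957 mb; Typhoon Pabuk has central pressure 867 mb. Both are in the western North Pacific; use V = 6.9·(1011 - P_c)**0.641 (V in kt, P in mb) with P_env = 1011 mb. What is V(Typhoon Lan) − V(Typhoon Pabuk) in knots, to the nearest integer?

-78 kt

Typhoon Lan: ΔP = 54; V ≈ 6.9 × 54^0.641 ≈ 88.98 kt.
Typhoon Pabuk: ΔP = 144; V ≈ 6.9 × 144^0.641 ≈ 166.86 kt.
Difference ≈ 88.98 − 166.86 = -77.88 → -78 kt.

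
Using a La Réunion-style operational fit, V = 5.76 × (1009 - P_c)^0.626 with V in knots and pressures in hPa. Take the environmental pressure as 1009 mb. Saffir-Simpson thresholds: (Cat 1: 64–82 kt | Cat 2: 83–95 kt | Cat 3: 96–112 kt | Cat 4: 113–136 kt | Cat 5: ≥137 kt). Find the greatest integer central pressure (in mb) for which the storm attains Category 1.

Category 1 begins at V = 64 kt.
Required ΔP = (64/5.76)^(1/0.626) = 11.111^1.597 ≈ 46.83 mb.
P_c ≤ 1009 − 46.83 = 962.17, so the highest integer P_c is 962 mb.

962 mb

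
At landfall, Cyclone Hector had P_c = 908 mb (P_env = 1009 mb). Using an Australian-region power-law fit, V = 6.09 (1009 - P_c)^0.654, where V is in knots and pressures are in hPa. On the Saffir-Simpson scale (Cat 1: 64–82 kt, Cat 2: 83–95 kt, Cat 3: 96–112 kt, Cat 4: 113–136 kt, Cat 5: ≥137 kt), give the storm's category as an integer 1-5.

ΔP = 1009 − 908 = 101 mb.
V ≈ 6.09 × 101^0.654 = 6.09 × 20.46 ≈ 125 kt.
125 kt falls in the Category 4 band.

4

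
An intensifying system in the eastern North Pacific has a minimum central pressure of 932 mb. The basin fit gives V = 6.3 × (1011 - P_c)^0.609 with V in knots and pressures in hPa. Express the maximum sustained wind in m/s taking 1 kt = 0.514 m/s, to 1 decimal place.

ΔP = 1011 − 932 = 79 mb.
V ≈ 6.3 × 79^0.609 = 6.3 × 14.311 ≈ 90.156 kt.
90.156 × 0.514 ≈ 46.34 m/s → 46.3 m/s.

46.3 m/s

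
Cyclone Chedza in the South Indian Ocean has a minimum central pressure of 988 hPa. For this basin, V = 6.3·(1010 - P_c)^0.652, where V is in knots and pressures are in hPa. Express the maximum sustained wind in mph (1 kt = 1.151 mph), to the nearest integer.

54 mph

ΔP = 1010 − 988 = 22 hPa.
V ≈ 6.3 × 22^0.652 = 6.3 × 7.503 ≈ 47.272 kt.
47.272 × 1.151 ≈ 54.41 mph → 54 mph.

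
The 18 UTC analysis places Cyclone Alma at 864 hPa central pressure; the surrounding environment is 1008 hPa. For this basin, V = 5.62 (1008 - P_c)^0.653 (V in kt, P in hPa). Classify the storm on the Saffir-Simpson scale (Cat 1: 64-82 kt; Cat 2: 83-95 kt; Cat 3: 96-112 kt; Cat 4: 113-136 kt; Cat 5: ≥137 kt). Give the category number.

ΔP = 1008 − 864 = 144 hPa.
V ≈ 5.62 × 144^0.653 = 5.62 × 25.67 ≈ 144 kt.
144 kt falls in the Category 5 band.

5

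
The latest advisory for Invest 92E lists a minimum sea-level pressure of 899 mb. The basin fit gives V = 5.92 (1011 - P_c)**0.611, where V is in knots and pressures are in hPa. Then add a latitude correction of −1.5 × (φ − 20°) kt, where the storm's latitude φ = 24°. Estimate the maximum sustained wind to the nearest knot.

100 kt

ΔP = 1011 − 899 = 112 mb.
112^0.611 ≈ 17.868.
V ≈ 5.92 × 17.868 ≈ 105.8 kt.
Latitude correction: −1.5 × (24 − 20) = -6 kt.
Corrected V ≈ 99.8 kt → 100 kt.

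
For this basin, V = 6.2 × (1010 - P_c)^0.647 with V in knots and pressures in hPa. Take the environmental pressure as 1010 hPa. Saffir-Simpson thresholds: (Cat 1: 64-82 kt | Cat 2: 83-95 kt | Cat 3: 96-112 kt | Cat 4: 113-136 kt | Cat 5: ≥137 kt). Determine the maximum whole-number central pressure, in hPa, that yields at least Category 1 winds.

Category 1 begins at V = 64 kt.
Required ΔP = (64/6.2)^(1/0.647) = 10.323^1.546 ≈ 36.89 hPa.
P_c ≤ 1010 − 36.89 = 973.11, so the highest integer P_c is 973 hPa.

973 hPa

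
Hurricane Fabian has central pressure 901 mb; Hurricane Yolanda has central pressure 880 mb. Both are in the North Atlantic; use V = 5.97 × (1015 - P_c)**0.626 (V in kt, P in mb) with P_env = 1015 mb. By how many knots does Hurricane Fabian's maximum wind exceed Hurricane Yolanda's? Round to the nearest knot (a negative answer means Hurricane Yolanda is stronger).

Hurricane Fabian: ΔP = 114; V ≈ 5.97 × 114^0.626 ≈ 115.77 kt.
Hurricane Yolanda: ΔP = 135; V ≈ 5.97 × 135^0.626 ≈ 128.70 kt.
Difference ≈ 115.77 − 128.70 = -12.93 → -13 kt.

-13 kt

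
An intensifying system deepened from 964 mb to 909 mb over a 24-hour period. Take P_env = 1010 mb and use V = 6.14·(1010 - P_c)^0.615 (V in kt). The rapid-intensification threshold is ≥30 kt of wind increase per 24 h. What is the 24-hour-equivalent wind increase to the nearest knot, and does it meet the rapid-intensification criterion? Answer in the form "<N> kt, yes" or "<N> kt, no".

40 kt, yes

V₁: ΔP = 46, V ≈ 6.14 × 46^0.615 ≈ 64.68 kt.
V₂: ΔP = 101, V ≈ 6.14 × 101^0.615 ≈ 104.91 kt.
ΔV over 24 h = 40.23 kt → 24 h equivalent = 40.23 × 24/24 ≈ 40.23 kt.
40 kt ≥ 30 kt ⇒ rapid intensification.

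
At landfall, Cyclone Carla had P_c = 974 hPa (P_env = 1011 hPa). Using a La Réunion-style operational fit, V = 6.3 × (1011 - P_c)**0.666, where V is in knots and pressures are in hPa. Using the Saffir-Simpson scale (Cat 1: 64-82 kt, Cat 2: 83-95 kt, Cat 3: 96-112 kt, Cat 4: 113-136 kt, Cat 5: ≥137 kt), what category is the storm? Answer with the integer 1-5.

ΔP = 1011 − 974 = 37 hPa.
V ≈ 6.3 × 37^0.666 = 6.3 × 11.08 ≈ 70 kt.
70 kt falls in the Category 1 band.

1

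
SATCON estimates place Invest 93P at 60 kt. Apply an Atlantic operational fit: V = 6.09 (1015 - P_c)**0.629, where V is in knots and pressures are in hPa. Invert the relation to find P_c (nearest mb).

977 mb

ΔP = (V / 6.09)^(1/0.629) = (60/6.09)^1.590.
60/6.09 = 9.852; 9.852^1.590 ≈ 37.98 mb.
P_c = 1015 − 37.98 = 977.02 ≈ 977 mb.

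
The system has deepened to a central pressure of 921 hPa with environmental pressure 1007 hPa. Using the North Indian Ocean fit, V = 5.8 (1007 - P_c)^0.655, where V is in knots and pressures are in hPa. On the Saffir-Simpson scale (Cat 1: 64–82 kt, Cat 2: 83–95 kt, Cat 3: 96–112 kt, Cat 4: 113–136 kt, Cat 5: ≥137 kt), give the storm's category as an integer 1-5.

ΔP = 1007 − 921 = 86 hPa.
V ≈ 5.8 × 86^0.655 = 5.8 × 18.50 ≈ 107 kt.
107 kt falls in the Category 3 band.

3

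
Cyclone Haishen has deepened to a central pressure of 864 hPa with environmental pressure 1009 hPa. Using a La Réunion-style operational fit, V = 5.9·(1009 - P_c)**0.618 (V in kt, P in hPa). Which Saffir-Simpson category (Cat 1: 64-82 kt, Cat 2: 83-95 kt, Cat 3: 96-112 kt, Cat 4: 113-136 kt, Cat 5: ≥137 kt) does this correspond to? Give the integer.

4

ΔP = 1009 − 864 = 145 hPa.
V ≈ 5.9 × 145^0.618 = 5.9 × 21.66 ≈ 128 kt.
128 kt falls in the Category 4 band.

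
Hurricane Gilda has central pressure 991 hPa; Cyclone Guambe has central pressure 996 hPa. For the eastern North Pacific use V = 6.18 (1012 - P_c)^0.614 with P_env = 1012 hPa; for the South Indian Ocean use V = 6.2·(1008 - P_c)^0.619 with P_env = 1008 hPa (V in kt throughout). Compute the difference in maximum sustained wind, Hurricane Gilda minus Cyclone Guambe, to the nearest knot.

11 kt

Hurricane Gilda: ΔP = 21; V ≈ 6.18 × 21^0.614 ≈ 40.07 kt.
Cyclone Guambe: ΔP = 12; V ≈ 6.2 × 12^0.619 ≈ 28.87 kt.
Difference ≈ 40.07 − 28.87 = 11.20 → 11 kt.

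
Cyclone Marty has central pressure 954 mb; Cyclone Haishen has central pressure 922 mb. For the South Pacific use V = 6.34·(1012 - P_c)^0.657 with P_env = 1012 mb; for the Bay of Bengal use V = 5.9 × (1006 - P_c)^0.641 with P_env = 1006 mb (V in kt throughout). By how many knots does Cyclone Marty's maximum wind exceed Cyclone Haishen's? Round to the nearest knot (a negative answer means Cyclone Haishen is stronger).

-10 kt

Cyclone Marty: ΔP = 58; V ≈ 6.34 × 58^0.657 ≈ 91.34 kt.
Cyclone Haishen: ΔP = 84; V ≈ 5.9 × 84^0.641 ≈ 101.00 kt.
Difference ≈ 91.34 − 101.00 = -9.66 → -10 kt.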